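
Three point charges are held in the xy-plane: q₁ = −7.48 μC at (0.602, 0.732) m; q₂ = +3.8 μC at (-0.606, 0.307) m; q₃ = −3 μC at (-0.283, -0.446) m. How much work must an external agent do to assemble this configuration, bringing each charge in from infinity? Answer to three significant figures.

The assembly work is the sum of pairwise potential energies, U = Σ_{i<j} kqᵢqⱼ/rᵢⱼ.
Pair separations: r₁₂ = 1.28 m, r₁₃ = 1.47 m, r₂₃ = 0.819 m.
U = (-0.200) + (0.137) + (-0.125) = -0.188 J.

-0.188 J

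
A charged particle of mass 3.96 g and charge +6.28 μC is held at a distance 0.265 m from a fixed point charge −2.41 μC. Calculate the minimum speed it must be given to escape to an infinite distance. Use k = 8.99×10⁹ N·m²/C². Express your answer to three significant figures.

16.1 m/s

To just escape, total mechanical energy must reach zero at infinity: ½mv²_min + U = 0, so ½mv²_min = −U = |kQq|/r.
|U| = |kQq|/r = (8.99×10⁹ N·m²/C²)(2.41×10⁻⁶)(6.28×10⁻⁶)/(0.265) = 0.513 J.
v_min = √(2|U|/m) = √(2·0.513/3.96×10⁻³) = 16.1 m/s.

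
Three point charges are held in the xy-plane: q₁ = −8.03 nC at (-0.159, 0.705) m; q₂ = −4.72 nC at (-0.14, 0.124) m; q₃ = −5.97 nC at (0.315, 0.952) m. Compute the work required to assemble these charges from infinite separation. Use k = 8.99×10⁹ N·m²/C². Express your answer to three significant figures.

1.66×10⁻⁶ J

The assembly work is the sum of pairwise potential energies, U = Σ_{i<j} kqᵢqⱼ/rᵢⱼ.
Pair separations: r₁₂ = 0.581 m, r₁₃ = 0.534 m, r₂₃ = 0.945 m.
U = (5.86×10⁻⁷) + (8.06×10⁻⁷) + (2.68×10⁻⁷) = 1.66×10⁻⁶ J.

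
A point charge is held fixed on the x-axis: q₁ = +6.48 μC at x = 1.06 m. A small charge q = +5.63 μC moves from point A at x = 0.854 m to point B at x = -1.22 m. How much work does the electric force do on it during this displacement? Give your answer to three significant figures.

1.45 J

The work done by the electric force is W_field = −ΔU = −q(V_B − V_A) = q(V_A − V_B).
At A: distance to the source charge is 0.206 m; V_A = kq₁/r = 2.83×10⁵ V.
At B: distance to the source charge is 2.28 m; V_B = kq₁/r = 2.56×10⁴ V.
ΔV = V_B − V_A = -2.57×10⁵ V.
W_field = −qΔV = −(5.63×10⁻⁶ C)(-2.57×10⁵ V) = 1.45 J.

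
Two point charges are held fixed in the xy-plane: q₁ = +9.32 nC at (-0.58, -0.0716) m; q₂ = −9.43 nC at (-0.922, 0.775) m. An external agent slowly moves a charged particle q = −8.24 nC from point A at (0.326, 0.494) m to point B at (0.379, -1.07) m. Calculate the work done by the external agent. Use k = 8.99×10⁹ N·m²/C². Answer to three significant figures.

-8.89×10⁻⁸ J

For quasistatic motion the external work equals the change in potential energy: W_ext = qΔV = q(V_B − V_A).
At A: distances to the source charges are 1.07 m, 1.28 m; V_A = Σ kqᵢ/rᵢ = 12.2 V.
At B: distances to the source charges are 1.38 m, 2.26 m; V_B = Σ kqᵢ/rᵢ = 23.0 V.
ΔV = V_B − V_A = 10.8 V.
W_ext = qΔV = (-8.24×10⁻⁹ C)(10.8 V) = -8.89×10⁻⁸ J.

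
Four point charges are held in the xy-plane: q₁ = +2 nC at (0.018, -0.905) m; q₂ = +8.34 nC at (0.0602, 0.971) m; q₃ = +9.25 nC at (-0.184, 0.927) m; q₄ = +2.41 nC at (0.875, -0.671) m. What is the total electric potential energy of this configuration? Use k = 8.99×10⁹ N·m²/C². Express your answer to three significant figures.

The assembly work is the sum of pairwise potential energies, U = Σ_{i<j} kqᵢqⱼ/rᵢⱼ.
Pair separations: r₁₂ = 1.88 m, r₁₃ = 1.84 m, r₁₄ = 0.888 m, r₂₃ = 0.248 m, r₂₄ = 1.83 m, r₃₄ = 1.92 m.
Summing all 6 pair terms gives U = 3.22×10⁻⁶ J.

3.22×10⁻⁶ J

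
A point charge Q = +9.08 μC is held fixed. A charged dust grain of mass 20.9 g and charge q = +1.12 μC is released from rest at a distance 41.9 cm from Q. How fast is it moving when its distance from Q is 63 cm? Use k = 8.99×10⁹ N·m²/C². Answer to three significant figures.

Only the electrostatic force acts, so mechanical energy is conserved: ½mv² = U₁ − U₂ = kQq(1/r₁ − 1/r₂).
U₁ − U₂ = (8.99×10⁹ N·m²/C²)(9.08×10⁻⁶ C)(1.12×10⁻⁶ C)(1/0.419 − 1/0.630) = 0.0731 J.
v = √(2·0.0731/0.0209) = 2.64 m/s.

2.64 m/s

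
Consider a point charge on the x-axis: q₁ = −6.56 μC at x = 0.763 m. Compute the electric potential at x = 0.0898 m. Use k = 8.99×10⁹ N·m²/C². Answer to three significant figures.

-8.76×10⁴ V

Electric potential is a scalar, so the contributions from each charge add algebraically: V = Σ kqᵢ/rᵢ.
V = k[(-6.56×10⁻⁶)/(0.673)] = -8.76×10⁴ V.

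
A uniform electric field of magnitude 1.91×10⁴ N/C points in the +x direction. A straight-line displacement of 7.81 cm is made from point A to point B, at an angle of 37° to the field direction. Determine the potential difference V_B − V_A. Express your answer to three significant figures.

Only the component of displacement along E changes the potential: ΔV = −E·d·cosθ.
ΔV = −(1.91×10⁴ V/m)(0.0781 m)cos37° = -1190 V.

-1190 V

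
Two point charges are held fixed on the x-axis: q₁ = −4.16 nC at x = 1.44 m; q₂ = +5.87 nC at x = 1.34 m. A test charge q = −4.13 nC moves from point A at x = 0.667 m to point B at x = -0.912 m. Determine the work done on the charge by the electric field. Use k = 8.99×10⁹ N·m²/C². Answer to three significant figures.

The work done by the electric force is W_field = −ΔU = −q(V_B − V_A) = q(V_A − V_B).
At A: distances to the source charges are 0.773 m, 0.673 m; V_A = Σ kqᵢ/rᵢ = 30.0 V.
At B: distances to the source charges are 2.35 m, 2.25 m; V_B = Σ kqᵢ/rᵢ = 7.53 V.
ΔV = V_B − V_A = -22.5 V.
W_field = −qΔV = −(-4.13×10⁻⁹ C)(-22.5 V) = -9.29×10⁻⁸ J.

-9.29×10⁻⁸ J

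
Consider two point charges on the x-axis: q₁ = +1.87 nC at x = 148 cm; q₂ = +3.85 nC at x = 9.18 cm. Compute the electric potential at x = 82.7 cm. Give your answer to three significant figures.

Electric potential is a scalar, so the contributions from each charge add algebraically: V = Σ kqᵢ/rᵢ.
Distances from the field point to each charge: r₁ = 0.653 m, r₂ = 0.735 m.
V = k[(1.87×10⁻⁹)/(0.653) + (3.85×10⁻⁹)/(0.735)] = 72.8 V.

72.8 V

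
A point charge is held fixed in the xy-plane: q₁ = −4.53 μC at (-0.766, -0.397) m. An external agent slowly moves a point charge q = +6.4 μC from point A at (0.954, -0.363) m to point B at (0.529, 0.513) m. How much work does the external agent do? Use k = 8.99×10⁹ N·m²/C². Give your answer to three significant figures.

For quasistatic motion the external work equals the change in potential energy: W_ext = qΔV = q(V_B − V_A).
At A: distance to the source charge is 1.72 m; V_A = kq₁/r = -2.37×10⁴ V.
At B: distance to the source charge is 1.58 m; V_B = kq₁/r = -2.57×10⁴ V.
ΔV = V_B − V_A = -2060 V.
W_ext = qΔV = (6.40×10⁻⁶ C)(-2060 V) = -0.0132 J.

-0.0132 J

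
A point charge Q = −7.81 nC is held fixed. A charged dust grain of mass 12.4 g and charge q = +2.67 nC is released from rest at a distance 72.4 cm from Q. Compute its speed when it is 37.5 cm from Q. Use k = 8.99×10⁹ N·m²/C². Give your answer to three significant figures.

Only the electrostatic force acts, so mechanical energy is conserved: ½mv² = U₁ − U₂ = kQq(1/r₁ − 1/r₂).
U₁ − U₂ = (8.99×10⁹ N·m²/C²)(-7.81×10⁻⁹ C)(2.67×10⁻⁹ C)(1/0.724 − 1/0.375) = 2.41×10⁻⁷ J.
v = √(2·2.41×10⁻⁷/0.0124) = 6.23×10⁻³ m/s.

6.23×10⁻³ m/s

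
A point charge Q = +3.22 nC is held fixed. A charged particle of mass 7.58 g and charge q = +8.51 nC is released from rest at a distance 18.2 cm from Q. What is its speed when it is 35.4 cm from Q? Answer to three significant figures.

Only the electrostatic force acts, so mechanical energy is conserved: ½mv² = U₁ − U₂ = kQq(1/r₁ − 1/r₂).
U₁ − U₂ = (8.99×10⁹ N·m²/C²)(3.22×10⁻⁹ C)(8.51×10⁻⁹ C)(1/0.182 − 1/0.354) = 6.58×10⁻⁷ J.
v = √(2·6.58×10⁻⁷/7.58×10⁻³) = 0.0132 m/s.

0.0132 m/s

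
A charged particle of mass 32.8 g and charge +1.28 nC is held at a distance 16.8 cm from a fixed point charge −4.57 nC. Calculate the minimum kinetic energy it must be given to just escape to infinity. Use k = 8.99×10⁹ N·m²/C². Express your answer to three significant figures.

3.13×10⁻⁷ J

To just escape, total mechanical energy must reach zero at infinity: ½mv²_min + U = 0, so ½mv²_min = −U = |kQq|/r.
|U| = |kQq|/r = (8.99×10⁹ N·m²/C²)(4.57×10⁻⁹)(1.28×10⁻⁹)/(0.168) = 3.13×10⁻⁷ J.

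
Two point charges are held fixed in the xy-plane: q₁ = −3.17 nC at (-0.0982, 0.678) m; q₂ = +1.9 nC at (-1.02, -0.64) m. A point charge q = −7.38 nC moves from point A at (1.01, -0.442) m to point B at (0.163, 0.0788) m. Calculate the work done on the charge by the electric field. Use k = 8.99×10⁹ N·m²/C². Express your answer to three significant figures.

-1.59×10⁻⁷ J

The work done by the electric force is W_field = −ΔU = −q(V_B − V_A) = q(V_A − V_B).
At A: distances to the source charges are 1.58 m, 2.04 m; V_A = Σ kqᵢ/rᵢ = -9.71 V.
At B: distances to the source charges are 0.654 m, 1.38 m; V_B = Σ kqᵢ/rᵢ = -31.3 V.
ΔV = V_B − V_A = -21.5 V.
W_field = −qΔV = −(-7.38×10⁻⁹ C)(-21.5 V) = -1.59×10⁻⁷ J.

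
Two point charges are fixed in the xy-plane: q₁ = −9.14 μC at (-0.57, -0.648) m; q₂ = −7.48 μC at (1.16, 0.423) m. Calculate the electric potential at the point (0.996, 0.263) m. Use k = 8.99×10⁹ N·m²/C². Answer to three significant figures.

Electric potential is a scalar, so the contributions from each charge add algebraically: V = Σ kqᵢ/rᵢ.
Distances from the field point to each charge: r₁ = 1.81 m, r₂ = 0.229 m.
V = k[(-9.14×10⁻⁶)/(1.81) + (-7.48×10⁻⁶)/(0.229)] = -3.39×10⁵ V.

-3.39×10⁵ V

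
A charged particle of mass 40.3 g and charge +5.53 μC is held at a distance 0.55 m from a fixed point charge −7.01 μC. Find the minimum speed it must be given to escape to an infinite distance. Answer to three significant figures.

5.61 m/s

To just escape, total mechanical energy must reach zero at infinity: ½mv²_min + U = 0, so ½mv²_min = −U = |kQq|/r.
|U| = |kQq|/r = (8.99×10⁹ N·m²/C²)(7.01×10⁻⁶)(5.53×10⁻⁶)/(0.550) = 0.634 J.
v_min = √(2|U|/m) = √(2·0.634/0.0403) = 5.61 m/s.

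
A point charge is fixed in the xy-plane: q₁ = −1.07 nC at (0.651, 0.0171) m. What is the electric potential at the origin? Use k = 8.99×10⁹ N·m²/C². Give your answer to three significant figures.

The total potential is the scalar sum of each charge's contribution, V = Σ kqᵢ/rᵢ.
Distances from the field point to each charge: r₁ = 0.651 m.
V = k[(-1.07×10⁻⁹)/(0.651)] = -14.8 V.

-14.8 V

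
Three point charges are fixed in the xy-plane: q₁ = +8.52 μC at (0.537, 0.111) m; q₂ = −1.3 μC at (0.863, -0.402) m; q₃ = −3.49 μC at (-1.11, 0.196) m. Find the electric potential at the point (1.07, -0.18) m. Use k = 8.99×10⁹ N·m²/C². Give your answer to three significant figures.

7.34×10⁴ V

The total potential is the scalar sum of each charge's contribution, V = Σ kqᵢ/rᵢ.
Distances from the field point to each charge: r₁ = 0.607 m, r₂ = 0.304 m, r₃ = 2.21 m.
V = k[(8.52×10⁻⁶)/(0.607) + (-1.30×10⁻⁶)/(0.304) + (-3.49×10⁻⁶)/(2.21)] = 7.34×10⁴ V.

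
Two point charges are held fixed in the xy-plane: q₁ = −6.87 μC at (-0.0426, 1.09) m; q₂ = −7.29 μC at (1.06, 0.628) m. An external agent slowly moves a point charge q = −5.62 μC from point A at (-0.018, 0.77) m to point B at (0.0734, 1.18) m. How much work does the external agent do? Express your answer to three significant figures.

For quasistatic motion the external work equals the change in potential energy: W_ext = qΔV = q(V_B − V_A).
At A: distances to the source charges are 0.321 m, 1.09 m; V_A = Σ kqᵢ/rᵢ = -2.53×10⁵ V.
At B: distances to the source charges are 0.147 m, 1.13 m; V_B = Σ kqᵢ/rᵢ = -4.79×10⁵ V.
ΔV = V_B − V_A = -2.26×10⁵ V.
W_ext = qΔV = (-5.62×10⁻⁶ C)(-2.26×10⁵ V) = 1.27 J.

1.27 J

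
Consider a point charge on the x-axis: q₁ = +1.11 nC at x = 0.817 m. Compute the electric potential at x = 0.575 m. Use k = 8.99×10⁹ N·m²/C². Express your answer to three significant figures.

Electric potential is a scalar, so the contributions from each charge add algebraically: V = Σ kqᵢ/rᵢ.
V = k[(1.11×10⁻⁹)/(0.242)] = 41.2 V.

41.2 V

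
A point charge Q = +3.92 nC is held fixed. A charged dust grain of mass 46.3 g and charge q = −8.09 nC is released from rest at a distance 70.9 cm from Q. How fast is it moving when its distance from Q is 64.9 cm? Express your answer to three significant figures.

Only the electrostatic force acts, so mechanical energy is conserved: ½mv² = U₁ − U₂ = kQq(1/r₁ − 1/r₂).
U₁ − U₂ = (8.99×10⁹ N·m²/C²)(3.92×10⁻⁹ C)(-8.09×10⁻⁹ C)(1/0.709 − 1/0.649) = 3.72×10⁻⁸ J.
v = √(2·3.72×10⁻⁸/0.0463) = 1.27×10⁻³ m/s.

1.27×10⁻³ m/s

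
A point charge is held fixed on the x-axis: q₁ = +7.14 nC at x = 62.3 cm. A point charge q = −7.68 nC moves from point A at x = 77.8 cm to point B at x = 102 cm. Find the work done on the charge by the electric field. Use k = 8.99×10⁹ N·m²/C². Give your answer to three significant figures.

-1.94×10⁻⁶ J

The work done by the electric force is W_field = −ΔU = −q(V_B − V_A) = q(V_A − V_B).
At A: distance to the source charge is 0.155 m; V_A = kq₁/r = 414 V.
At B: distance to the source charge is 0.397 m; V_B = kq₁/r = 162 V.
ΔV = V_B − V_A = -252 V.
W_field = −qΔV = −(-7.68×10⁻⁹ C)(-252 V) = -1.94×10⁻⁶ J.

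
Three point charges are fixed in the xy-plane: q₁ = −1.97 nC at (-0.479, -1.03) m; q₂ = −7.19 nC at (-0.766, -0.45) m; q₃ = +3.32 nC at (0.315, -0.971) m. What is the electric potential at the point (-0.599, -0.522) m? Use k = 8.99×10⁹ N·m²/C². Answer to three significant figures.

The total potential is the scalar sum of each charge's contribution, V = Σ kqᵢ/rᵢ.
Distances from the field point to each charge: r₁ = 0.522 m, r₂ = 0.182 m, r₃ = 1.02 m.
V = k[(-1.97×10⁻⁹)/(0.522) + (-7.19×10⁻⁹)/(0.182) + (3.32×10⁻⁹)/(1.02)] = -360 V.

-360 V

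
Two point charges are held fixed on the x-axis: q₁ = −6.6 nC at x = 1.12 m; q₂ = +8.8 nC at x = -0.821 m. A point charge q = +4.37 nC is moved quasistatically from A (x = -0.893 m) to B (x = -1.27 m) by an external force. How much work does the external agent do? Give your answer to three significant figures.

For quasistatic motion the external work equals the change in potential energy: W_ext = qΔV = q(V_B − V_A).
At A: distances to the source charges are 2.01 m, 0.0720 m; V_A = Σ kqᵢ/rᵢ = 1070 V.
At B: distances to the source charges are 2.39 m, 0.449 m; V_B = Σ kqᵢ/rᵢ = 151 V.
ΔV = V_B − V_A = -918 V.
W_ext = qΔV = (4.37×10⁻⁹ C)(-918 V) = -4.01×10⁻⁶ J.

-4.01×10⁻⁶ J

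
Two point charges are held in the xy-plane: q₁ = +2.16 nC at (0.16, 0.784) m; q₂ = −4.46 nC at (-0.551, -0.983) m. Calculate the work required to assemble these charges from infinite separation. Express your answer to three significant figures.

-4.55×10⁻⁸ J

The work to assemble the configuration equals its total potential energy, U = Σ kqᵢqⱼ/rᵢⱼ over all pairs.
Pair separations: r₁₂ = 1.90 m.
U = (-4.55×10⁻⁸) = -4.55×10⁻⁸ J.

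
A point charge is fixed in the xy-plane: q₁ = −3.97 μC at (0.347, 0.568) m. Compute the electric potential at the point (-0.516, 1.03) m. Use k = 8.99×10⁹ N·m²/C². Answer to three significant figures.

The total potential is the scalar sum of each charge's contribution, V = Σ kqᵢ/rᵢ.
Distances from the field point to each charge: r₁ = 0.979 m.
V = k[(-3.97×10⁻⁶)/(0.979)] = -3.65×10⁴ V.

-3.65×10⁴ V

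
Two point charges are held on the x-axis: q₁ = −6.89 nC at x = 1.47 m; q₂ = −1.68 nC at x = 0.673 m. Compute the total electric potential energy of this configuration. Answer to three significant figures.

1.31×10⁻⁷ J

The assembly work is the sum of pairwise potential energies, U = Σ_{i<j} kqᵢqⱼ/rᵢⱼ.
Pair separations: r₁₂ = 0.797 m.
U = (1.31×10⁻⁷) = 1.31×10⁻⁷ J.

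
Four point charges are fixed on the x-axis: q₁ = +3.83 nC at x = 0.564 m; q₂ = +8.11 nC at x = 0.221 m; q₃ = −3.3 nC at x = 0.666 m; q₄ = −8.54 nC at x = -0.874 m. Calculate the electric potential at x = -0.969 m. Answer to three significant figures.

-743 V

The total potential is the scalar sum of each charge's contribution, V = Σ kqᵢ/rᵢ.
Distances from the field point to each charge: r₁ = 1.53 m, r₂ = 1.19 m, r₃ = 1.64 m, r₄ = 0.0950 m.
V = k[(3.83×10⁻⁹)/(1.53) + (8.11×10⁻⁹)/(1.19) + (-3.30×10⁻⁹)/(1.64) + (-8.54×10⁻⁹)/(0.0950)] = -743 V.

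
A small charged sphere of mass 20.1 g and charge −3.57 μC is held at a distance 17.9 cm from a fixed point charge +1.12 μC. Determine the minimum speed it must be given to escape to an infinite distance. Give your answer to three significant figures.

To just escape, total mechanical energy must reach zero at infinity: ½mv²_min + U = 0, so ½mv²_min = −U = |kQq|/r.
|U| = |kQq|/r = (8.99×10⁹ N·m²/C²)(1.12×10⁻⁶)(3.57×10⁻⁶)/(0.179) = 0.201 J.
v_min = √(2|U|/m) = √(2·0.201/0.0201) = 4.47 m/s.

4.47 m/s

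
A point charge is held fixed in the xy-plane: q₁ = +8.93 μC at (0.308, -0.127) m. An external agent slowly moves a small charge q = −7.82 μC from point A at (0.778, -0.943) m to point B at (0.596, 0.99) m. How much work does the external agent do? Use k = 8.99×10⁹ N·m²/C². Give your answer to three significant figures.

0.122 J

For quasistatic motion the external work equals the change in potential energy: W_ext = qΔV = q(V_B − V_A).
At A: distance to the source charge is 0.942 m; V_A = kq₁/r = 8.53×10⁴ V.
At B: distance to the source charge is 1.15 m; V_B = kq₁/r = 6.96×10⁴ V.
ΔV = V_B − V_A = -1.57×10⁴ V.
W_ext = qΔV = (-7.82×10⁻⁶ C)(-1.57×10⁴ V) = 0.122 J.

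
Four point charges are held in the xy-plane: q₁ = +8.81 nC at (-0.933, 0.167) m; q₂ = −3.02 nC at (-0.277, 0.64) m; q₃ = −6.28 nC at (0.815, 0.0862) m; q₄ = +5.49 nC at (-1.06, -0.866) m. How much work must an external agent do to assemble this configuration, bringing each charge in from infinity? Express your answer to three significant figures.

-2.58×10⁻⁷ J

The assembly work is the sum of pairwise potential energies, U = Σ_{i<j} kqᵢqⱼ/rᵢⱼ.
Pair separations: r₁₂ = 0.809 m, r₁₃ = 1.75 m, r₁₄ = 1.04 m, r₂₃ = 1.22 m, r₂₄ = 1.70 m, r₃₄ = 2.10 m.
Summing all 6 pair terms gives U = -2.58×10⁻⁷ J.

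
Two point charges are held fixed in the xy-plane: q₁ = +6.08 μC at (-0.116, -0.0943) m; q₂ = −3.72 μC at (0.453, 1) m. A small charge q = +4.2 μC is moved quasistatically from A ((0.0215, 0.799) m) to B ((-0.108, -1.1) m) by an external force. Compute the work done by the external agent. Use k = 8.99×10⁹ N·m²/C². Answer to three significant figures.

0.205 J

For quasistatic motion the external work equals the change in potential energy: W_ext = qΔV = q(V_B − V_A).
At A: distances to the source charges are 0.904 m, 0.476 m; V_A = Σ kqᵢ/rᵢ = -9780 V.
At B: distances to the source charges are 1.01 m, 2.17 m; V_B = Σ kqᵢ/rᵢ = 3.90×10⁴ V.
ΔV = V_B − V_A = 4.87×10⁴ V.
W_ext = qΔV = (4.20×10⁻⁶ C)(4.87×10⁴ V) = 0.205 J.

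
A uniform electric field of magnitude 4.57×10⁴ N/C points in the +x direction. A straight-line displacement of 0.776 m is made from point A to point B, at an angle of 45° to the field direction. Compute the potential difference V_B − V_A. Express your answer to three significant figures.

-2.51×10⁴ V

Only the component of displacement along E changes the potential: ΔV = −E·d·cosθ.
ΔV = −(4.57×10⁴ V/m)(0.776 m)cos45° = -2.51×10⁴ V.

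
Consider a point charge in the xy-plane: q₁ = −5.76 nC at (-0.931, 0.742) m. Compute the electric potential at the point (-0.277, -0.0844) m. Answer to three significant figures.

-49.1 V

Electric potential is a scalar, so the contributions from each charge add algebraically: V = Σ kqᵢ/rᵢ.
Distances from the field point to each charge: r₁ = 1.05 m.
V = k[(-5.76×10⁻⁹)/(1.05)] = -49.1 V.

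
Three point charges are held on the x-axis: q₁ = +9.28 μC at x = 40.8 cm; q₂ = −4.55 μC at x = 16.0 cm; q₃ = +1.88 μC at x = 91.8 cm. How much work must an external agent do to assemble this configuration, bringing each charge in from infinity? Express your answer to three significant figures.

-1.32 J

The assembly work is the sum of pairwise potential energies, U = Σ_{i<j} kqᵢqⱼ/rᵢⱼ.
Pair separations: r₁₂ = 0.248 m, r₁₃ = 0.510 m, r₂₃ = 0.758 m.
U = (-1.53) + (0.308) + (-0.101) = -1.32 J.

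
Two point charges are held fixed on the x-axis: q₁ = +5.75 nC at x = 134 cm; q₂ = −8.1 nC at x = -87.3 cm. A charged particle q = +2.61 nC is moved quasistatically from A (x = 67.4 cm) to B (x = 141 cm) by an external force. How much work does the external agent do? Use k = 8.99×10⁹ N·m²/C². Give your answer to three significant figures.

1.76×10⁻⁶ J

For quasistatic motion the external work equals the change in potential energy: W_ext = qΔV = q(V_B − V_A).
At A: distances to the source charges are 0.666 m, 1.55 m; V_A = Σ kqᵢ/rᵢ = 30.5 V.
At B: distances to the source charges are 0.0700 m, 2.28 m; V_B = Σ kqᵢ/rᵢ = 707 V.
ΔV = V_B − V_A = 676 V.
W_ext = qΔV = (2.61×10⁻⁹ C)(676 V) = 1.76×10⁻⁶ J.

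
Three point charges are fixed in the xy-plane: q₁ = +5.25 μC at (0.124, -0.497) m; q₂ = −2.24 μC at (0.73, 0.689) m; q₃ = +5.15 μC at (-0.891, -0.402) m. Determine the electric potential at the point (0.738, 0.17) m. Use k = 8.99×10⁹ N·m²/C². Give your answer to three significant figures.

4.01×10⁴ V

The total potential is the scalar sum of each charge's contribution, V = Σ kqᵢ/rᵢ.
Distances from the field point to each charge: r₁ = 0.907 m, r₂ = 0.519 m, r₃ = 1.73 m.
V = k[(5.25×10⁻⁶)/(0.907) + (-2.24×10⁻⁶)/(0.519) + (5.15×10⁻⁶)/(1.73)] = 4.01×10⁴ V.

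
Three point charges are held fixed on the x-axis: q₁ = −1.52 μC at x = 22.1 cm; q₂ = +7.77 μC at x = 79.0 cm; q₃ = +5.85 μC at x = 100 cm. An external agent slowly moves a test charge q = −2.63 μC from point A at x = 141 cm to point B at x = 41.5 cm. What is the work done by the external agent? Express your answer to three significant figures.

0.0624 J

For quasistatic motion the external work equals the change in potential energy: W_ext = qΔV = q(V_B − V_A).
At A: distances to the source charges are 1.19 m, 0.620 m, 0.410 m; V_A = Σ kqᵢ/rᵢ = 2.29×10⁵ V.
At B: distances to the source charges are 0.194 m, 0.375 m, 0.585 m; V_B = Σ kqᵢ/rᵢ = 2.06×10⁵ V.
ΔV = V_B − V_A = -2.37×10⁴ V.
W_ext = qΔV = (-2.63×10⁻⁶ C)(-2.37×10⁴ V) = 0.0624 J.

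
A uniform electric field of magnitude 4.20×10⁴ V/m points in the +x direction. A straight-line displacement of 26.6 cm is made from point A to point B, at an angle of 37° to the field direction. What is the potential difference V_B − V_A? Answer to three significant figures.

Only the component of displacement along E changes the potential: ΔV = −E·d·cosθ.
ΔV = −(4.20×10⁴ V/m)(0.266 m)cos37° = -8920 V.

-8920 V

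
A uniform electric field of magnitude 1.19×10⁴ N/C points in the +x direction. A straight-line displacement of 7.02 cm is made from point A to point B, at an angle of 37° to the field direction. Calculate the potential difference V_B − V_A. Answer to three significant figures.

-667 V

Only the component of displacement along E changes the potential: ΔV = −E·d·cosθ.
ΔV = −(1.19×10⁴ V/m)(0.0702 m)cos37° = -667 V.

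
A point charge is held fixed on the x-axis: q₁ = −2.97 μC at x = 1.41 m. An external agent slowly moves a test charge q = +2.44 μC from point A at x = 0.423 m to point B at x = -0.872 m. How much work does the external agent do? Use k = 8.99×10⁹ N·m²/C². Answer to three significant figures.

0.0375 J

For quasistatic motion the external work equals the change in potential energy: W_ext = qΔV = q(V_B − V_A).
At A: distance to the source charge is 0.987 m; V_A = kq₁/r = -2.71×10⁴ V.
At B: distance to the source charge is 2.28 m; V_B = kq₁/r = -1.17×10⁴ V.
ΔV = V_B − V_A = 1.54×10⁴ V.
W_ext = qΔV = (2.44×10⁻⁶ C)(1.54×10⁴ V) = 0.0375 J.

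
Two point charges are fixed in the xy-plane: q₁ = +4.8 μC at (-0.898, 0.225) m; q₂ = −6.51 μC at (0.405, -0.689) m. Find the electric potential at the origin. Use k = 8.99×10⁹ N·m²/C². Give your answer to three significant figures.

-2.66×10⁴ V

Electric potential is a scalar, so the contributions from each charge add algebraically: V = Σ kqᵢ/rᵢ.
Distances from the field point to each charge: r₁ = 0.926 m, r₂ = 0.799 m.
V = k[(4.80×10⁻⁶)/(0.926) + (-6.51×10⁻⁶)/(0.799)] = -2.66×10⁴ V.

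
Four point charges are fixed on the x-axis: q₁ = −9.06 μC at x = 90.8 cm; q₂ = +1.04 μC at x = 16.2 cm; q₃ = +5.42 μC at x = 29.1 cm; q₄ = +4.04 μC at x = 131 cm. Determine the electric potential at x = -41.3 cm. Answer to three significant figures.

Electric potential is a scalar, so the contributions from each charge add algebraically: V = Σ kqᵢ/rᵢ.
Distances from the field point to each charge: r₁ = 1.32 m, r₂ = 0.575 m, r₃ = 0.704 m, r₄ = 1.72 m.
V = k[(-9.06×10⁻⁶)/(1.32) + (1.04×10⁻⁶)/(0.575) + (5.42×10⁻⁶)/(0.704) + (4.04×10⁻⁶)/(1.72)] = 4.49×10⁴ V.

4.49×10⁴ V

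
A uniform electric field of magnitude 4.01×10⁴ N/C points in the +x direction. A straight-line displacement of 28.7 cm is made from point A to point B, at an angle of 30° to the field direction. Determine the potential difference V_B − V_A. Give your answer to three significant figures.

-9970 V

Only the component of displacement along E changes the potential: ΔV = −E·d·cosθ.
ΔV = −(4.01×10⁴ V/m)(0.287 m)cos30° = -9970 V.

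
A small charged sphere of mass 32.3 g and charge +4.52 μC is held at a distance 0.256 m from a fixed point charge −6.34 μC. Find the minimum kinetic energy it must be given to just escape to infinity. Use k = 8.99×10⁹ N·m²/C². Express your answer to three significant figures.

To just escape, total mechanical energy must reach zero at infinity: ½mv²_min + U = 0, so ½mv²_min = −U = |kQq|/r.
|U| = |kQq|/r = (8.99×10⁹ N·m²/C²)(6.34×10⁻⁶)(4.52×10⁻⁶)/(0.256) = 1.01 J.

1.01 J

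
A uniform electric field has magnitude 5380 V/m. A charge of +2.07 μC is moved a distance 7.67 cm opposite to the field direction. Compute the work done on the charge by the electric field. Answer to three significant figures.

The potential change for a displacement 7.67 cm opposite to the field direction is ΔV = +Ed = 413 V.
W_field = −qΔV = -8.54×10⁻⁴ J.

-8.54×10⁻⁴ J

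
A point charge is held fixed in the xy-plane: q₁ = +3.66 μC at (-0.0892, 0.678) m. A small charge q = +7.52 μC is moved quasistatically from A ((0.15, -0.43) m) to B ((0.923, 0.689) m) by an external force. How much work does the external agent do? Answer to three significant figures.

0.0262 J

For quasistatic motion the external work equals the change in potential energy: W_ext = qΔV = q(V_B − V_A).
At A: distance to the source charge is 1.13 m; V_A = kq₁/r = 2.90×10⁴ V.
At B: distance to the source charge is 1.01 m; V_B = kq₁/r = 3.25×10⁴ V.
ΔV = V_B − V_A = 3480 V.
W_ext = qΔV = (7.52×10⁻⁶ C)(3480 V) = 0.0262 J.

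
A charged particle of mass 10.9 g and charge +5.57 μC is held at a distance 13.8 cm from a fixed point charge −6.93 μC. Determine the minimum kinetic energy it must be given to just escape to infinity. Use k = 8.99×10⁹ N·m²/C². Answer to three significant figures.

To just escape, total mechanical energy must reach zero at infinity: ½mv²_min + U = 0, so ½mv²_min = −U = |kQq|/r.
|U| = |kQq|/r = (8.99×10⁹ N·m²/C²)(6.93×10⁻⁶)(5.57×10⁻⁶)/(0.138) = 2.51 J.

2.51 J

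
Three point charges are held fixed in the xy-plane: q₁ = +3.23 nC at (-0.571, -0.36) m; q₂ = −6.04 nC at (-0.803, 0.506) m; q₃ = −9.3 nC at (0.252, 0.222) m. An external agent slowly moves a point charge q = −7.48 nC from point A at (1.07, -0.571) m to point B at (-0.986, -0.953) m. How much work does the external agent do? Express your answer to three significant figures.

-2.63×10⁻⁷ J

For quasistatic motion the external work equals the change in potential energy: W_ext = qΔV = q(V_B − V_A).
At A: distances to the source charges are 1.65 m, 2.16 m, 1.14 m; V_A = Σ kqᵢ/rᵢ = -81.0 V.
At B: distances to the source charges are 0.724 m, 1.47 m, 1.71 m; V_B = Σ kqᵢ/rᵢ = -45.8 V.
ΔV = V_B − V_A = 35.2 V.
W_ext = qΔV = (-7.48×10⁻⁹ C)(35.2 V) = -2.63×10⁻⁷ J.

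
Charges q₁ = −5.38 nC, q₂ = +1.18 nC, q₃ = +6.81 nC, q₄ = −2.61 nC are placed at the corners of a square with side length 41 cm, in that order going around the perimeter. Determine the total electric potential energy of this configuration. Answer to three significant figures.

-6.61×10⁻⁷ J

The work to assemble the configuration equals its total potential energy, U = Σ kqᵢqⱼ/rᵢⱼ over all pairs.
The four side pairs have separation 0.410 m and the two diagonal pairs 0.580 m.
Summing all 6 pair terms gives U = -6.61×10⁻⁷ J.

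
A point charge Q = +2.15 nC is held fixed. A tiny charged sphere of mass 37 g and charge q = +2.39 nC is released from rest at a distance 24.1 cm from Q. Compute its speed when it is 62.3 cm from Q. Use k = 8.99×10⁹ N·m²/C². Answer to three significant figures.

2.52×10⁻³ m/s

Only the electrostatic force acts, so mechanical energy is conserved: ½mv² = U₁ − U₂ = kQq(1/r₁ − 1/r₂).
U₁ − U₂ = (8.99×10⁹ N·m²/C²)(2.15×10⁻⁹ C)(2.39×10⁻⁹ C)(1/0.241 − 1/0.623) = 1.18×10⁻⁷ J.
v = √(2·1.18×10⁻⁷/0.0370) = 2.52×10⁻³ m/s.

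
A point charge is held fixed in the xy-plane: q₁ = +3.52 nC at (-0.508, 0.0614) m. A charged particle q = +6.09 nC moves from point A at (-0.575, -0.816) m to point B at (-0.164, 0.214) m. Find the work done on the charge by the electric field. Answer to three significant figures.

-2.93×10⁻⁷ J

The work done by the electric force is W_field = −ΔU = −q(V_B − V_A) = q(V_A − V_B).
At A: distance to the source charge is 0.880 m; V_A = kq₁/r = 36.0 V.
At B: distance to the source charge is 0.376 m; V_B = kq₁/r = 84.1 V.
ΔV = V_B − V_A = 48.1 V.
W_field = −qΔV = −(6.09×10⁻⁹ C)(48.1 V) = -2.93×10⁻⁷ J.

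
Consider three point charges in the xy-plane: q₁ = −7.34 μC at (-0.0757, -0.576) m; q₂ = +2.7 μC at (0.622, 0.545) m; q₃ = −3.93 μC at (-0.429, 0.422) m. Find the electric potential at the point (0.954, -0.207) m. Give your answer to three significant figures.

-5.41×10⁴ V

Electric potential is a scalar, so the contributions from each charge add algebraically: V = Σ kqᵢ/rᵢ.
Distances from the field point to each charge: r₁ = 1.09 m, r₂ = 0.822 m, r₃ = 1.52 m.
V = k[(-7.34×10⁻⁶)/(1.09) + (2.70×10⁻⁶)/(0.822) + (-3.93×10⁻⁶)/(1.52)] = -5.41×10⁴ V.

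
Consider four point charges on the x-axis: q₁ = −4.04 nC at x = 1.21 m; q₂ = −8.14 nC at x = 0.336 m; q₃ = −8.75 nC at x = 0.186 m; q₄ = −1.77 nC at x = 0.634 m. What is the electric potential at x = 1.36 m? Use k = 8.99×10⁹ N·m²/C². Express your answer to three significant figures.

-403 V

The total potential is the scalar sum of each charge's contribution, V = Σ kqᵢ/rᵢ.
Distances from the field point to each charge: r₁ = 0.150 m, r₂ = 1.02 m, r₃ = 1.17 m, r₄ = 0.726 m.
V = k[(-4.04×10⁻⁹)/(0.150) + (-8.14×10⁻⁹)/(1.02) + (-8.75×10⁻⁹)/(1.17) + (-1.77×10⁻⁹)/(0.726)] = -403 V.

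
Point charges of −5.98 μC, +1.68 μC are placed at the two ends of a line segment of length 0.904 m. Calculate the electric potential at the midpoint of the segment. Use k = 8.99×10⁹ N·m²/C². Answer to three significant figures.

-8.55×10⁴ V

Electric potential is a scalar, so the contributions from each charge add algebraically: V = Σ kqᵢ/rᵢ.
Each charge is 0.452 m from the midpoint.
V = k[(-5.98×10⁻⁶)/(0.452) + (1.68×10⁻⁶)/(0.452)] = -8.55×10⁴ V.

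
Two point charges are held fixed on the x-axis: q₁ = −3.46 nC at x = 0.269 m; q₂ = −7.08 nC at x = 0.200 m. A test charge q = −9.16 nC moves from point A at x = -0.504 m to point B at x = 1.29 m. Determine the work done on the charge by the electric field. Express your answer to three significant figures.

The work done by the electric force is W_field = −ΔU = −q(V_B − V_A) = q(V_A − V_B).
At A: distances to the source charges are 0.773 m, 0.704 m; V_A = Σ kqᵢ/rᵢ = -131 V.
At B: distances to the source charges are 1.02 m, 1.09 m; V_B = Σ kqᵢ/rᵢ = -88.9 V.
ΔV = V_B − V_A = 41.8 V.
W_field = −qΔV = −(-9.16×10⁻⁹ C)(41.8 V) = 3.83×10⁻⁷ J.

3.83×10⁻⁷ J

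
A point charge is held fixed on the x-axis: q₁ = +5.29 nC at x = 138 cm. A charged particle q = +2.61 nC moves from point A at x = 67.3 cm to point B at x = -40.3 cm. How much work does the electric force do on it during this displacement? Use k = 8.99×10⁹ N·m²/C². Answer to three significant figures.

The work done by the electric force is W_field = −ΔU = −q(V_B − V_A) = q(V_A − V_B).
At A: distance to the source charge is 0.707 m; V_A = kq₁/r = 67.3 V.
At B: distance to the source charge is 1.78 m; V_B = kq₁/r = 26.7 V.
ΔV = V_B − V_A = -40.6 V.
W_field = −qΔV = −(2.61×10⁻⁹ C)(-40.6 V) = 1.06×10⁻⁷ J.

1.06×10⁻⁷ J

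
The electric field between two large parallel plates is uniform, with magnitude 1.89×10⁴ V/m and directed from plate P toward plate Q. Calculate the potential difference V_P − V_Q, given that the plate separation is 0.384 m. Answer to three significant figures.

In a uniform field, potential decreases in the direction of E: ΔV = −E·d for a displacement d parallel to E.
Going from Q to P is a displacement of 0.384 m opposite to the field, so V_P − V_Q = +Ed = 7260 V.

7260 V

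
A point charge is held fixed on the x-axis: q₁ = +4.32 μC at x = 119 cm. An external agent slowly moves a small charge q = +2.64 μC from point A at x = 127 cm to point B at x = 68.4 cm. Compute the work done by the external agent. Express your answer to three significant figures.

For quasistatic motion the external work equals the change in potential energy: W_ext = qΔV = q(V_B − V_A).
At A: distance to the source charge is 0.0800 m; V_A = kq₁/r = 4.85×10⁵ V.
At B: distance to the source charge is 0.506 m; V_B = kq₁/r = 7.68×10⁴ V.
ΔV = V_B − V_A = -4.09×10⁵ V.
W_ext = qΔV = (2.64×10⁻⁶ C)(-4.09×10⁵ V) = -1.08 J.

-1.08 J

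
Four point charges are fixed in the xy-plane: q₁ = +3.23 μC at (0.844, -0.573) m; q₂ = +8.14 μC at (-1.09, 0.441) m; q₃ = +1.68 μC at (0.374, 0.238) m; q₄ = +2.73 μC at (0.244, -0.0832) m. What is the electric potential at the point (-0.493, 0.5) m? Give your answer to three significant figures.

Electric potential is a scalar, so the contributions from each charge add algebraically: V = Σ kqᵢ/rᵢ.
Distances from the field point to each charge: r₁ = 1.71 m, r₂ = 0.600 m, r₃ = 0.906 m, r₄ = 0.940 m.
V = k[(3.23×10⁻⁶)/(1.71) + (8.14×10⁻⁶)/(0.600) + (1.68×10⁻⁶)/(0.906) + (2.73×10⁻⁶)/(0.940)] = 1.82×10⁵ V.

1.82×10⁵ V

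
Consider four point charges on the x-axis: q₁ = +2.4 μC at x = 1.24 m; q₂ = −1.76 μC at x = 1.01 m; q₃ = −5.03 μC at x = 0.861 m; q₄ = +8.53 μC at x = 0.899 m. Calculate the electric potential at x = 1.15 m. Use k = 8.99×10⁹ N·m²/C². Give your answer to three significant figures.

2.76×10⁵ V

Electric potential is a scalar, so the contributions from each charge add algebraically: V = Σ kqᵢ/rᵢ.
Distances from the field point to each charge: r₁ = 0.0900 m, r₂ = 0.140 m, r₃ = 0.289 m, r₄ = 0.251 m.
V = k[(2.40×10⁻⁶)/(0.0900) + (-1.76×10⁻⁶)/(0.140) + (-5.03×10⁻⁶)/(0.289) + (8.53×10⁻⁶)/(0.251)] = 2.76×10⁵ V.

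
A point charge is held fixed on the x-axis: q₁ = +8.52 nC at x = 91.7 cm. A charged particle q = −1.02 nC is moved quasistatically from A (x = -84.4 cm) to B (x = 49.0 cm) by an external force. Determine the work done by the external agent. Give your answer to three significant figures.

-1.39×10⁻⁷ J

For quasistatic motion the external work equals the change in potential energy: W_ext = qΔV = q(V_B − V_A).
At A: distance to the source charge is 1.76 m; V_A = kq₁/r = 43.5 V.
At B: distance to the source charge is 0.427 m; V_B = kq₁/r = 179 V.
ΔV = V_B − V_A = 136 V.
W_ext = qΔV = (-1.02×10⁻⁹ C)(136 V) = -1.39×10⁻⁷ J.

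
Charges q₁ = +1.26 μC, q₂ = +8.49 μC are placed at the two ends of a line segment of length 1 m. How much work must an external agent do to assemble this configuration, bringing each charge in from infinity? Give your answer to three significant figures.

0.0962 J

The work to assemble the configuration equals its total potential energy, U = Σ kqᵢqⱼ/rᵢⱼ over all pairs.
The separation is r = 1.00 m.
U = (0.0962) = 0.0962 J.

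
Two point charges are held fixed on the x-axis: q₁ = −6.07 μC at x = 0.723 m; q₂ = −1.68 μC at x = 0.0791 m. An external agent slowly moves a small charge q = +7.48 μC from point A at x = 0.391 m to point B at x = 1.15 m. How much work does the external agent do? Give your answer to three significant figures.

For quasistatic motion the external work equals the change in potential energy: W_ext = qΔV = q(V_B − V_A).
At A: distances to the source charges are 0.332 m, 0.312 m; V_A = Σ kqᵢ/rᵢ = -2.13×10⁵ V.
At B: distances to the source charges are 0.427 m, 1.07 m; V_B = Σ kqᵢ/rᵢ = -1.42×10⁵ V.
ΔV = V_B − V_A = 7.09×10⁴ V.
W_ext = qΔV = (7.48×10⁻⁶ C)(7.09×10⁴ V) = 0.530 J.

0.530 J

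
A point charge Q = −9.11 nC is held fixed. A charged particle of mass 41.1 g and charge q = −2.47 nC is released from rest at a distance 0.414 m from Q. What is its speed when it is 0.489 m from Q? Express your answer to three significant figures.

Only the electrostatic force acts, so mechanical energy is conserved: ½mv² = U₁ − U₂ = kQq(1/r₁ − 1/r₂).
U₁ − U₂ = (8.99×10⁹ N·m²/C²)(-9.11×10⁻⁹ C)(-2.47×10⁻⁹ C)(1/0.414 − 1/0.489) = 7.49×10⁻⁸ J.
v = √(2·7.49×10⁻⁸/0.0411) = 1.91×10⁻³ m/s.

1.91×10⁻³ m/s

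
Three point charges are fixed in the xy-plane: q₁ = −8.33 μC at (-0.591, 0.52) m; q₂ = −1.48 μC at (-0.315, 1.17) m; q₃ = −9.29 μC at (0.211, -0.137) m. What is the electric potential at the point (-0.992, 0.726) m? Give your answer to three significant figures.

-2.39×10⁵ V

The total potential is the scalar sum of each charge's contribution, V = Σ kqᵢ/rᵢ.
Distances from the field point to each charge: r₁ = 0.451 m, r₂ = 0.810 m, r₃ = 1.48 m.
V = k[(-8.33×10⁻⁶)/(0.451) + (-1.48×10⁻⁶)/(0.810) + (-9.29×10⁻⁶)/(1.48)] = -2.39×10⁵ V.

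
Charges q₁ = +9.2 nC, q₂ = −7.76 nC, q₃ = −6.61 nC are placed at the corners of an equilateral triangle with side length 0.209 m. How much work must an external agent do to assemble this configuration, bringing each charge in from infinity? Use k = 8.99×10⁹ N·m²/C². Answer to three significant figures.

The work to assemble the configuration equals its total potential energy, U = Σ kqᵢqⱼ/rᵢⱼ over all pairs.
All three pair separations equal the side length, 0.209 m.
U = (-3.07×10⁻⁶) + (-2.62×10⁻⁶) + (2.21×10⁻⁶) = -3.48×10⁻⁶ J.

-3.48×10⁻⁶ J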